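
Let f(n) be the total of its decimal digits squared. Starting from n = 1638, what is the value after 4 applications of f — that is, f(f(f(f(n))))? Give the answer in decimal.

16

1638 → 110
110 → 2
2 → 4
4 → 16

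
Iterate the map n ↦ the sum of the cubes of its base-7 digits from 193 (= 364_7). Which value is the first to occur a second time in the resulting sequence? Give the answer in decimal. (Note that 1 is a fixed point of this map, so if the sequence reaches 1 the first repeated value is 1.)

1

193 = (3,6,4)_7 → 3³ + 6³ + 4³ = 307
307 = (6,1,6)_7 → 6³ + 1³ + 6³ = 433
433 = (1,1,5,6)_7 → 1³ + 1³ + 5³ + 6³ = 343
343 = (1,0,0,0)_7 → 1³ + 0³ + 0³ + 0³ = 1  — reached the fixed point 1.
1 → 1, so 1 is the first repeated value.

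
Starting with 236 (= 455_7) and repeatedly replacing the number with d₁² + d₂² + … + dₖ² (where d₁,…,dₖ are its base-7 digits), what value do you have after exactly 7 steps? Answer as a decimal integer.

236 = (4,5,5)_7 → 66
66 = (1,2,3)_7 → 14
14 = (2,0)_7 → 4
4 = (4)_7 → 16
16 = (2,2)_7 → 8
8 = (1,1)_7 → 2
2 = (2)_7 → 4

4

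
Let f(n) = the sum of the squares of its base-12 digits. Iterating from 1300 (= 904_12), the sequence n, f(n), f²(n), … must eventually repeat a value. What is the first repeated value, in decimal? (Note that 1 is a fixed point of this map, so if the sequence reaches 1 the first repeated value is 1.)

1300 = (9,0,4)_12 → 9² + 0² + 4² = 97
97 = (8,1)_12 → 8² + 1² = 65
65 = (5,5)_12 → 5² + 5² = 50
50 = (4,2)_12 → 4² + 2² = 20
20 = (1,8)_12 → 1² + 8² = 65  — 65 already appeared earlier.

65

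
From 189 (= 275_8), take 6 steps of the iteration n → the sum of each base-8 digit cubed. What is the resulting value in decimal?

189 = (2,7,5)_8 → 2³ + 7³ + 5³ = 476
476 = (7,3,4)_8 → 7³ + 3³ + 4³ = 434
434 = (6,6,2)_8 → 6³ + 6³ + 2³ = 440
440 = (6,7,0)_8 → 6³ + 7³ + 0³ = 559
559 = (1,0,5,7)_8 → 1³ + 0³ + 5³ + 7³ = 469
469 = (7,2,5)_8 → 7³ + 2³ + 5³ = 476

476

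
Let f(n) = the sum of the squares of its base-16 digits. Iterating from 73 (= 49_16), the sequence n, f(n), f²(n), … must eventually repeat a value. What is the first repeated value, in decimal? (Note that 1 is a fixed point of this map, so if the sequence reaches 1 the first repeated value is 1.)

73 = (4,9)_16 → 4² + 9² = 16 + 81 = 97
97 = (6,1)_16 → 6² + 1² = 36 + 1 = 37
37 = (2,5)_16 → 2² + 5² = 4 + 25 = 29
29 = (1,13)_16 → 1² + 13² = 1 + 169 = 170
170 = (10,10)_16 → 10² + 10² = 100 + 100 = 200
200 = (12,8)_16 → 12² + 8² = 144 + 64 = 208
208 = (13,0)_16 → 13² + 0² = 169 + 0 = 169
169 = (10,9)_16 → 10² + 9² = 100 + 81 = 181
181 = (11,5)_16 → 11² + 5² = 121 + 25 = 146
146 = (9,2)_16 → 9² + 2² = 81 + 4 = 85
85 = (5,5)_16 → 5² + 5² = 25 + 25 = 50
50 = (3,2)_16 → 3² + 2² = 9 + 4 = 13
13 = (13)_16 → 13² = 169  — 169 already appeared earlier.

169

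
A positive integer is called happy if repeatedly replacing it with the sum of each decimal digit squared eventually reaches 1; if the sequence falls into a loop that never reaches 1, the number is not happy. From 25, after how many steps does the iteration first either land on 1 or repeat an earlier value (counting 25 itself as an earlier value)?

11

25 → 2² + 5² = 4 + 25 = 29
29 → 2² + 9² = 4 + 81 = 85
85 → 8² + 5² = 64 + 25 = 89
89 → 8² + 9² = 64 + 81 = 145
145 → 1² + 4² + 5² = 1 + 16 + 25 = 42
42 → 4² + 2² = 16 + 4 = 20
20 → 2² + 0² = 4 + 0 = 4
4 → 4² = 16
16 → 1² + 6² = 1 + 36 = 37
37 → 3² + 7² = 9 + 49 = 58
58 → 5² + 8² = 25 + 64 = 89  — 89 repeats.
That took 11 steps.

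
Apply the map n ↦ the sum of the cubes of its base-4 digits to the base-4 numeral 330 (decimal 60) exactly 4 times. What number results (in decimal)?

9

60 = (3,3,0)_4 → 3³ + 3³ + 0³ = 54
54 = (3,1,2)_4 → 3³ + 1³ + 2³ = 36
36 = (2,1,0)_4 → 2³ + 1³ + 0³ = 9
9 = (2,1)_4 → 2³ + 1³ = 9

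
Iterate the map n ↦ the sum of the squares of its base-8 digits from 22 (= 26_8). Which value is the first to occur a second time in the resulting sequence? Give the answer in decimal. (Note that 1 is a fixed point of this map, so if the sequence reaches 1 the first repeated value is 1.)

22 = (2,6)_8 → 2² + 6² = 40
40 = (5,0)_8 → 5² + 0² = 25
25 = (3,1)_8 → 3² + 1² = 10
10 = (1,2)_8 → 1² + 2² = 5
5 = (5)_8 → 5² = 25  — 25 already appeared earlier.

25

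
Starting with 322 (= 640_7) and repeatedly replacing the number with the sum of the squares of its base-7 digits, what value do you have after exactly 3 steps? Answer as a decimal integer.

322 = (6,4,0)_7 → 6² + 4² + 0² = 52
52 = (1,0,3)_7 → 1² + 0² + 3² = 10
10 = (1,3)_7 → 1² + 3² = 10

10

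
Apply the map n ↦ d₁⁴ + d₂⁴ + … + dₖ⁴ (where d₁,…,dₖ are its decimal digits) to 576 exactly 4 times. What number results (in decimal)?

576 → 5⁴ + 7⁴ + 6⁴ = 625 + 2401 + 1296 = 4322
4322 → 4⁴ + 3⁴ + 2⁴ + 2⁴ = 256 + 81 + 16 + 16 = 369
369 → 3⁴ + 6⁴ + 9⁴ = 81 + 1296 + 6561 = 7938
7938 → 7⁴ + 9⁴ + 3⁴ + 8⁴ = 2401 + 6561 + 81 + 4096 = 13139

13139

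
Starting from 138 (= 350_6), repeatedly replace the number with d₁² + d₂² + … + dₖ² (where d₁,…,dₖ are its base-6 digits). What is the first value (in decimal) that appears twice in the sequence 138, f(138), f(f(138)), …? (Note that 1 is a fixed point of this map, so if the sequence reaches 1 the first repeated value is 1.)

41

138 = (3,5,0)_6 → 3² + 5² + 0² = 9 + 25 + 0 = 34
34 = (5,4)_6 → 5² + 4² = 25 + 16 = 41
41 = (1,0,5)_6 → 1² + 0² + 5² = 1 + 0 + 25 = 26
26 = (4,2)_6 → 4² + 2² = 16 + 4 = 20
20 = (3,2)_6 → 3² + 2² = 9 + 4 = 13
13 = (2,1)_6 → 2² + 1² = 4 + 1 = 5
5 = (5)_6 → 5² = 25
25 = (4,1)_6 → 4² + 1² = 16 + 1 = 17
17 = (2,5)_6 → 2² + 5² = 4 + 25 = 29
29 = (4,5)_6 → 4² + 5² = 16 + 25 = 41  — 41 already appeared earlier.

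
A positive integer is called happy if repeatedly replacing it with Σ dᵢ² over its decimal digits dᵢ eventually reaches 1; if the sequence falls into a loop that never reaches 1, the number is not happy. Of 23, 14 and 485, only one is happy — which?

23

23: 23 → 13 → 10 → 1  — reaches 1 (happy)
14: 14 → 17 → 50 → 25 → 29 → 85 → 89 → 145 → 42 → 20 → 4 → 16 → 37 → 58 → 89  — repeats 89 (not happy)
485: 485 → 105 → 26 → 40 → 16 → 37 → 58 → 89 → 145 → 42 → 20 → 4 → 16  — repeats 16 (not happy)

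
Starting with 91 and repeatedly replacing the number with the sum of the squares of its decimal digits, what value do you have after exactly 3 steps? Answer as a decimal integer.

91 → 9² + 1² = 82
82 → 8² + 2² = 68
68 → 6² + 8² = 100

100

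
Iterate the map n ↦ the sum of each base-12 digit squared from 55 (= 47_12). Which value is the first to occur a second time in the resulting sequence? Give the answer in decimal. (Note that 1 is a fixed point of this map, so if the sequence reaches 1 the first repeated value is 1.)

65

55 = (4,7)_12 → 4² + 7² = 16 + 49 = 65
65 = (5,5)_12 → 5² + 5² = 25 + 25 = 50
50 = (4,2)_12 → 4² + 2² = 16 + 4 = 20
20 = (1,8)_12 → 1² + 8² = 1 + 64 = 65  — 65 already appeared earlier.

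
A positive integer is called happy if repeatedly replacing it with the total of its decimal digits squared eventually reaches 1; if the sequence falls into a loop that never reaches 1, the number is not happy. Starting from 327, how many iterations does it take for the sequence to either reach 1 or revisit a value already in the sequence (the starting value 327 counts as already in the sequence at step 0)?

327 → 3² + 2² + 7² = 62
62 → 6² + 2² = 40
40 → 4² + 0² = 16
16 → 1² + 6² = 37
37 → 3² + 7² = 58
58 → 5² + 8² = 89
89 → 8² + 9² = 145
145 → 1² + 4² + 5² = 42
42 → 4² + 2² = 20
20 → 2² + 0² = 4
4 → 4² = 16  — 16 repeats.
That took 11 steps.

11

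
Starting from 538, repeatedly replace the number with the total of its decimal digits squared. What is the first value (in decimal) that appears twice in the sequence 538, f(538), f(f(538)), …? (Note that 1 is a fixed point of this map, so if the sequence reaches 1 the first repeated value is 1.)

538 → 98
98 → 145
145 → 42
42 → 20
20 → 4
4 → 16
16 → 37
37 → 58
58 → 89
89 → 145  — 145 already appeared earlier.

145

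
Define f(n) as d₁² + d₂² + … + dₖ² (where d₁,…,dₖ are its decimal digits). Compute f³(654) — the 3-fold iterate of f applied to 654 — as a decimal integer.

654 → 6² + 5² + 4² = 77
77 → 7² + 7² = 98
98 → 9² + 8² = 145

145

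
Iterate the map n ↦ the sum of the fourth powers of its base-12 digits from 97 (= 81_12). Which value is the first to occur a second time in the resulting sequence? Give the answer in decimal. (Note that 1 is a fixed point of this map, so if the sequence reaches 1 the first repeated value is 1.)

4097

97 = (8,1)_12 → 8⁴ + 1⁴ = 4096 + 1 = 4097
4097 = (2,4,5,5)_12 → 2⁴ + 4⁴ + 5⁴ + 5⁴ = 16 + 256 + 625 + 625 = 1522
1522 = (10,6,10)_12 → 10⁴ + 6⁴ + 10⁴ = 10000 + 1296 + 10000 = 21296
21296 = (1,0,3,10,8)_12 → 1⁴ + 0⁴ + 3⁴ + 10⁴ + 8⁴ = 1 + 0 + 81 + 10000 + 4096 = 14178
14178 = (8,2,5,6)_12 → 8⁴ + 2⁴ + 5⁴ + 6⁴ = 4096 + 16 + 625 + 1296 = 6033
6033 = (3,5,10,9)_12 → 3⁴ + 5⁴ + 10⁴ + 9⁴ = 81 + 625 + 10000 + 6561 = 17267
17267 = (9,11,10,11)_12 → 9⁴ + 11⁴ + 10⁴ + 11⁴ = 6561 + 14641 + 10000 + 14641 = 45843
45843 = (2,2,6,4,3)_12 → 2⁴ + 2⁴ + 6⁴ + 4⁴ + 3⁴ = 16 + 16 + 1296 + 256 + 81 = 1665
1665 = (11,6,9)_12 → 11⁴ + 6⁴ + 9⁴ = 14641 + 1296 + 6561 = 22498
22498 = (1,1,0,2,10)_12 → 1⁴ + 1⁴ + 0⁴ + 2⁴ + 10⁴ = 1 + 1 + 0 + 16 + 10000 = 10018
10018 = (5,9,6,10)_12 → 5⁴ + 9⁴ + 6⁴ + 10⁴ = 625 + 6561 + 1296 + 10000 = 18482
18482 = (10,8,4,2)_12 → 10⁴ + 8⁴ + 4⁴ + 2⁴ = 10000 + 4096 + 256 + 16 = 14368
14368 = (8,3,9,4)_12 → 8⁴ + 3⁴ + 9⁴ + 4⁴ = 4096 + 81 + 6561 + 256 = 10994
10994 = (6,4,4,2)_12 → 6⁴ + 4⁴ + 4⁴ + 2⁴ = 1296 + 256 + 256 + 16 = 1824
1824 = (1,0,8,0)_12 → 1⁴ + 0⁴ + 8⁴ + 0⁴ = 1 + 0 + 4096 + 0 = 4097  — 4097 already appeared earlier.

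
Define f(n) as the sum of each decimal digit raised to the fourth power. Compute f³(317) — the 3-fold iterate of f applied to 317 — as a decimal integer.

7329

317 → 3⁴ + 1⁴ + 7⁴ = 2483
2483 → 2⁴ + 4⁴ + 8⁴ + 3⁴ = 4449
4449 → 4⁴ + 4⁴ + 4⁴ + 9⁴ = 7329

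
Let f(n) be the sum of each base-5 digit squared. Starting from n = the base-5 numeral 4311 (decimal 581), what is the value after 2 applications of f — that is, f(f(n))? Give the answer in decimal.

581 = (4,3,1,1)_5 → 27
27 = (1,0,2)_5 → 5

5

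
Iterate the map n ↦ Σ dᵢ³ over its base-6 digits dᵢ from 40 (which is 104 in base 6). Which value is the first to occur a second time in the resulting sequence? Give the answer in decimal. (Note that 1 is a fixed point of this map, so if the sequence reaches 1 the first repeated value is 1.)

190

40 = (1,0,4)_6 → 1³ + 0³ + 4³ = 65
65 = (1,4,5)_6 → 1³ + 4³ + 5³ = 190
190 = (5,1,4)_6 → 5³ + 1³ + 4³ = 190  — 190 already appeared earlier.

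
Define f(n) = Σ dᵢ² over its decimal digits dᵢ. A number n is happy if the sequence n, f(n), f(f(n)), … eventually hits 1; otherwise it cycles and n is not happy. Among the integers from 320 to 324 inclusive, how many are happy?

320: 320 → 13 → 10 → 1  (reaches 1)
321: 321 → 14 → 17 → 50 → 25 → 29 → 85 → 89 → 145 → 42 → 20 → 4 → 16 → 37 → 58 → 89  (repeats 89)
322: 322 → 17 → 50 → 25 → 29 → 85 → 89 → 145 → 42 → 20 → 4 → 16 → 37 → 58 → 89  (repeats 89)
323: 323 → 22 → 8 → 64 → 52 → 29 → 85 → 89 → 145 → 42 → 20 → 4 → 16 → 37 → 58 → 89  (repeats 89)
324: 324 → 29 → 85 → 89 → 145 → 42 → 20 → 4 → 16 → 37 → 58 → 89  (repeats 89)
happy: 320

1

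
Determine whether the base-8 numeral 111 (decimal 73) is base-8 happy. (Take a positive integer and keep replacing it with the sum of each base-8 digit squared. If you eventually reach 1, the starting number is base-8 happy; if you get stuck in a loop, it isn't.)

not base-8 happy

73 = (1,1,1)_8 → 3
3 = (3)_8 → 9
9 = (1,1)_8 → 2
2 = (2)_8 → 4
4 = (4)_8 → 16
16 = (2,0)_8 → 4  — 4 already seen; the sequence cycles without reaching 1.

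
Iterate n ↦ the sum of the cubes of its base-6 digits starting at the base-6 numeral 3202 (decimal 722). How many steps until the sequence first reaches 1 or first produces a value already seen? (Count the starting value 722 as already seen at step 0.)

722 = (3,2,0,2)_6 → 43
43 = (1,1,1)_6 → 3
3 = (3)_6 → 27
27 = (4,3)_6 → 91
91 = (2,3,1)_6 → 36
36 = (1,0,0)_6 → 1  — reached 1.
That took 6 steps.

6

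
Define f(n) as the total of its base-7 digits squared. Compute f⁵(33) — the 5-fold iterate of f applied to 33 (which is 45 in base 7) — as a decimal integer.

33 = (4,5)_7 → 4² + 5² = 41
41 = (5,6)_7 → 5² + 6² = 61
61 = (1,1,5)_7 → 1² + 1² + 5² = 27
27 = (3,6)_7 → 3² + 6² = 45
45 = (6,3)_7 → 6² + 3² = 45

45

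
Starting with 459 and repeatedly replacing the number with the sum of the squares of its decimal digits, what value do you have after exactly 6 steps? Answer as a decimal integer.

459 → 4² + 5² + 9² = 16 + 25 + 81 = 122
122 → 1² + 2² + 2² = 1 + 4 + 4 = 9
9 → 9² = 81
81 → 8² + 1² = 64 + 1 = 65
65 → 6² + 5² = 36 + 25 = 61
61 → 6² + 1² = 36 + 1 = 37

37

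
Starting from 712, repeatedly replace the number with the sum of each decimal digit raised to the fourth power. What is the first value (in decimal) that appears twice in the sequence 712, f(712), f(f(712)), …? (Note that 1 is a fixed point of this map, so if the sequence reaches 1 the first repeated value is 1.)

712 → 7⁴ + 1⁴ + 2⁴ = 2401 + 1 + 16 = 2418
2418 → 2⁴ + 4⁴ + 1⁴ + 8⁴ = 16 + 256 + 1 + 4096 = 4369
4369 → 4⁴ + 3⁴ + 6⁴ + 9⁴ = 256 + 81 + 1296 + 6561 = 8194
8194 → 8⁴ + 1⁴ + 9⁴ + 4⁴ = 4096 + 1 + 6561 + 256 = 10914
10914 → 1⁴ + 0⁴ + 9⁴ + 1⁴ + 4⁴ = 1 + 0 + 6561 + 1 + 256 = 6819
6819 → 6⁴ + 8⁴ + 1⁴ + 9⁴ = 1296 + 4096 + 1 + 6561 = 11954
11954 → 1⁴ + 1⁴ + 9⁴ + 5⁴ + 4⁴ = 1 + 1 + 6561 + 625 + 256 = 7444
7444 → 7⁴ + 4⁴ + 4⁴ + 4⁴ = 2401 + 256 + 256 + 256 = 3169
3169 → 3⁴ + 1⁴ + 6⁴ + 9⁴ = 81 + 1 + 1296 + 6561 = 7939
7939 → 7⁴ + 9⁴ + 3⁴ + 9⁴ = 2401 + 6561 + 81 + 6561 = 15604
15604 → 1⁴ + 5⁴ + 6⁴ + 0⁴ + 4⁴ = 1 + 625 + 1296 + 0 + 256 = 2178
2178 → 2⁴ + 1⁴ + 7⁴ + 8⁴ = 16 + 1 + 2401 + 4096 = 6514
6514 → 6⁴ + 5⁴ + 1⁴ + 4⁴ = 1296 + 625 + 1 + 256 = 2178  — 2178 already appeared earlier.

2178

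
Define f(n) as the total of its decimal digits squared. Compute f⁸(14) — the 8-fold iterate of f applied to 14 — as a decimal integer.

42

14 → 1² + 4² = 17
17 → 1² + 7² = 50
50 → 5² + 0² = 25
25 → 2² + 5² = 29
29 → 2² + 9² = 85
85 → 8² + 5² = 89
89 → 8² + 9² = 145
145 → 1² + 4² + 5² = 42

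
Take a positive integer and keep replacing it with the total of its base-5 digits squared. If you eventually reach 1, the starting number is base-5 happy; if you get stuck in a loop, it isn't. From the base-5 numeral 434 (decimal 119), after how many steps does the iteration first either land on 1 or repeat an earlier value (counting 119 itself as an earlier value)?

4

119 = (4,3,4)_5 → 4² + 3² + 4² = 41
41 = (1,3,1)_5 → 1² + 3² + 1² = 11
11 = (2,1)_5 → 2² + 1² = 5
5 = (1,0)_5 → 1² + 0² = 1  — reached 1.
That took 4 steps.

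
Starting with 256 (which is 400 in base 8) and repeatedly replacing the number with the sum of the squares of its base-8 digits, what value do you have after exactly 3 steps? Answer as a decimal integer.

16

256 = (4,0,0)_8 → 16
16 = (2,0)_8 → 4
4 = (4)_8 → 16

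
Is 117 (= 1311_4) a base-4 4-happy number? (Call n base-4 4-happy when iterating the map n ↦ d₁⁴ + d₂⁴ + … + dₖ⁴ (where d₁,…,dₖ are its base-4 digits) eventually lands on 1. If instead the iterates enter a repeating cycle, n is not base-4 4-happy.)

117 = (1,3,1,1)_4 → 1⁴ + 3⁴ + 1⁴ + 1⁴ = 84
84 = (1,1,1,0)_4 → 1⁴ + 1⁴ + 1⁴ + 0⁴ = 3
3 = (3)_4 → 3⁴ = 81
81 = (1,1,0,1)_4 → 1⁴ + 1⁴ + 0⁴ + 1⁴ = 3  — 3 already seen; the sequence cycles without reaching 1.

not base-4 4-happy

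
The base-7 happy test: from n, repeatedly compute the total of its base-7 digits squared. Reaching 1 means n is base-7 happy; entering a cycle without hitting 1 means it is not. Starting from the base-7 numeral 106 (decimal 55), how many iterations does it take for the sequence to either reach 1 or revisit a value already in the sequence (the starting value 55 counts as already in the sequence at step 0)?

55 = (1,0,6)_7 → 1² + 0² + 6² = 37
37 = (5,2)_7 → 5² + 2² = 29
29 = (4,1)_7 → 4² + 1² = 17
17 = (2,3)_7 → 2² + 3² = 13
13 = (1,6)_7 → 1² + 6² = 37  — 37 repeats.
That took 5 steps.

5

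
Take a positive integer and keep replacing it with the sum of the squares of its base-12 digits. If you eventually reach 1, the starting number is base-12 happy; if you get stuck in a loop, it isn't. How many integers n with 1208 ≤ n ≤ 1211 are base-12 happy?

1208: 1208 → 144 → 1  (reaches 1)
1209: 1209 → 161 → 27 → 13 → 2 → 4 → 16 → 17 → 26 → 8 → 64 → 41 → 34 → 104 → 128 → 164 → 66 → 61 → 26  (repeats 26)
1210: 1210 → 180 → 10 → 100 → 80 → 100  (repeats 100)
1211: 1211 → 201 → 98 → 68 → 89 → 74 → 40 → 25 → 5 → 25  (repeats 25)
base-12 happy: 1208

1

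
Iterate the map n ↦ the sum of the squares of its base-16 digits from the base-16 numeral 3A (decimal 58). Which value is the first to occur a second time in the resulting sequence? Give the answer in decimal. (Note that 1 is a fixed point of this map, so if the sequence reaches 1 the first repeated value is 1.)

58 = (3,10)_16 → 3² + 10² = 109
109 = (6,13)_16 → 6² + 13² = 205
205 = (12,13)_16 → 12² + 13² = 313
313 = (1,3,9)_16 → 1² + 3² + 9² = 91
91 = (5,11)_16 → 5² + 11² = 146
146 = (9,2)_16 → 9² + 2² = 85
85 = (5,5)_16 → 5² + 5² = 50
50 = (3,2)_16 → 3² + 2² = 13
13 = (13)_16 → 13² = 169
169 = (10,9)_16 → 10² + 9² = 181
181 = (11,5)_16 → 11² + 5² = 146  — 146 already appeared earlier.

146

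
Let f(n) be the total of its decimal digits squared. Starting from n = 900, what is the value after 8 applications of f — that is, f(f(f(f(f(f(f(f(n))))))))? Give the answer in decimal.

900 → 81
81 → 65
65 → 61
61 → 37
37 → 58
58 → 89
89 → 145
145 → 42

42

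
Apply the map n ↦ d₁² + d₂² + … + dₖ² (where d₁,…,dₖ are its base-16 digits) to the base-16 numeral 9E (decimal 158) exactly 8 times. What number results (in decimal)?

64

158 = (9,14)_16 → 9² + 14² = 81 + 196 = 277
277 = (1,1,5)_16 → 1² + 1² + 5² = 1 + 1 + 25 = 27
27 = (1,11)_16 → 1² + 11² = 1 + 121 = 122
122 = (7,10)_16 → 7² + 10² = 49 + 100 = 149
149 = (9,5)_16 → 9² + 5² = 81 + 25 = 106
106 = (6,10)_16 → 6² + 10² = 36 + 100 = 136
136 = (8,8)_16 → 8² + 8² = 64 + 64 = 128
128 = (8,0)_16 → 8² + 0² = 64 + 0 = 64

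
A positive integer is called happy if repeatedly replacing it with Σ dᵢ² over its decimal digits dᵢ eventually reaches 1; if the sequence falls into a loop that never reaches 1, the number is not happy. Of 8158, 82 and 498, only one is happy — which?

8158: 8158 → 154 → 42 → 20 → 4 → 16 → 37 → 58 → 89 → 145 → 42  — repeats 42 (not happy)
82: 82 → 68 → 100 → 1  — reaches 1 (happy)
498: 498 → 161 → 38 → 73 → 58 → 89 → 145 → 42 → 20 → 4 → 16 → 37 → 58  — repeats 58 (not happy)

82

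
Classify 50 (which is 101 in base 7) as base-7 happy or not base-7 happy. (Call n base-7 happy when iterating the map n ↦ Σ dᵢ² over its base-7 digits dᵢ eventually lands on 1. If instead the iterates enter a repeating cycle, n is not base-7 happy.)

not base-7 happy

50 = (1,0,1)_7 → 1² + 0² + 1² = 1 + 0 + 1 = 2
2 = (2)_7 → 2² = 4
4 = (4)_7 → 4² = 16
16 = (2,2)_7 → 2² + 2² = 4 + 4 = 8
8 = (1,1)_7 → 1² + 1² = 1 + 1 = 2  — 2 already seen; the sequence cycles without reaching 1.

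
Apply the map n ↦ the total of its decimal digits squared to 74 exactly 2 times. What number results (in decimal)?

74 → 7² + 4² = 49 + 16 = 65
65 → 6² + 5² = 36 + 25 = 61

61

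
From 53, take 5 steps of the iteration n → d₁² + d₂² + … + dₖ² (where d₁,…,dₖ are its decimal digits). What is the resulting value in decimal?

53 → 5² + 3² = 34
34 → 3² + 4² = 25
25 → 2² + 5² = 29
29 → 2² + 9² = 85
85 → 8² + 5² = 89

89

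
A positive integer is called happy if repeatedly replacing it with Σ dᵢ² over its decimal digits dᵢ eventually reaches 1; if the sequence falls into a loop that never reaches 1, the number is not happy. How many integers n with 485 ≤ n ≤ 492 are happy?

2

485: 485 → 105 → 26 → 40 → 16 → 37 → 58 → 89 → 145 → 42 → 20 → 4 → 16  — not happy
486: 486 → 116 → 38 → 73 → 58 → 89 → 145 → 42 → 20 → 4 → 16 → 37 → 58  — not happy
487: 487 → 129 → 86 → 100 → 1  — happy
488: 488 → 144 → 33 → 18 → 65 → 61 → 37 → 58 → 89 → 145 → 42 → 20 → 4 → 16 → 37  — not happy
489: 489 → 161 → 38 → 73 → 58 → 89 → 145 → 42 → 20 → 4 → 16 → 37 → 58  — not happy
490: 490 → 97 → 130 → 10 → 1  — happy
491: 491 → 98 → 145 → 42 → 20 → 4 → 16 → 37 → 58 → 89 → 145  — not happy
492: 492 → 101 → 2 → 4 → 16 → 37 → 58 → 89 → 145 → 42 → 20 → 4  — not happy
happy: 487, 490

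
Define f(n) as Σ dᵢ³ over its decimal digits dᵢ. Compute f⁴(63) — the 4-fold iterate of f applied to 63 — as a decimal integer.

63 → 6³ + 3³ = 216 + 27 = 243
243 → 2³ + 4³ + 3³ = 8 + 64 + 27 = 99
99 → 9³ + 9³ = 729 + 729 = 1458
1458 → 1³ + 4³ + 5³ + 8³ = 1 + 64 + 125 + 512 = 702

702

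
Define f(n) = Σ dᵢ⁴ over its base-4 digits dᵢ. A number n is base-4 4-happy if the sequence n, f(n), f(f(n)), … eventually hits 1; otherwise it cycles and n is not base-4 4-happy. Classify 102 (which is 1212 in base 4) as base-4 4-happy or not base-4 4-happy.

base-4 4-happy

102 = (1,2,1,2)_4 → 34
34 = (2,0,2)_4 → 32
32 = (2,0,0)_4 → 16
16 = (1,0,0)_4 → 1  — reached 1.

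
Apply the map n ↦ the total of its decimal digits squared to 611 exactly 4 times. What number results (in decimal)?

89

611 → 38
38 → 73
73 → 58
58 → 89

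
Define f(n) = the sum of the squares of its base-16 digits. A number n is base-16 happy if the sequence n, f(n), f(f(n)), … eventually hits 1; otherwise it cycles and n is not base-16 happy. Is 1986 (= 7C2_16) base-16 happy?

1986 = (7,12,2)_16 → 7² + 12² + 2² = 197
197 = (12,5)_16 → 12² + 5² = 169
169 = (10,9)_16 → 10² + 9² = 181
181 = (11,5)_16 → 11² + 5² = 146
146 = (9,2)_16 → 9² + 2² = 85
85 = (5,5)_16 → 5² + 5² = 50
50 = (3,2)_16 → 3² + 2² = 13
13 = (13)_16 → 13² = 169  — 169 already seen; the sequence cycles without reaching 1.

not base-16 happy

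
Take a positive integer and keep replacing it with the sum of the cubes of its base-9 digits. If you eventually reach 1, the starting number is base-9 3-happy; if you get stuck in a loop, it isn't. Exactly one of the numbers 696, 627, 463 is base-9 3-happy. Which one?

696: 696 → 664 → 856 → 128 → 134 → 638 → 1198 → 470 → 476 → 980 → 540 → 432 → 152 → 856  — repeats 856 (not base-9 3-happy)
627: 627 → 775 → 127 → 127  — repeats 127 (not base-9 3-happy)
463: 463 → 405 → 125 → 577 → 345 → 99 → 9 → 1  — reaches 1 (base-9 3-happy)

463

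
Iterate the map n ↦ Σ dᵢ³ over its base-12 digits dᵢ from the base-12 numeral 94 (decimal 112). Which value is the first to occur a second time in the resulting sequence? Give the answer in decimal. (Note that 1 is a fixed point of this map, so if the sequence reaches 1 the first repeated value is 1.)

112 = (9,4)_12 → 9³ + 4³ = 793
793 = (5,6,1)_12 → 5³ + 6³ + 1³ = 342
342 = (2,4,6)_12 → 2³ + 4³ + 6³ = 288
288 = (2,0,0)_12 → 2³ + 0³ + 0³ = 8
8 = (8)_12 → 8³ = 512
512 = (3,6,8)_12 → 3³ + 6³ + 8³ = 755
755 = (5,2,11)_12 → 5³ + 2³ + 11³ = 1464
1464 = (10,2,0)_12 → 10³ + 2³ + 0³ = 1008
1008 = (7,0,0)_12 → 7³ + 0³ + 0³ = 343
343 = (2,4,7)_12 → 2³ + 4³ + 7³ = 415
415 = (2,10,7)_12 → 2³ + 10³ + 7³ = 1351
1351 = (9,4,7)_12 → 9³ + 4³ + 7³ = 1136
1136 = (7,10,8)_12 → 7³ + 10³ + 8³ = 1855
1855 = (1,0,10,7)_12 → 1³ + 0³ + 10³ + 7³ = 1344
1344 = (9,4,0)_12 → 9³ + 4³ + 0³ = 793  — 793 already appeared earlier.

793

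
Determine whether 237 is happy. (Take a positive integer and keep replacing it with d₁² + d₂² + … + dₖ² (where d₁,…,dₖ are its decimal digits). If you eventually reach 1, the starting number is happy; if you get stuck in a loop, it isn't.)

237 → 62
62 → 40
40 → 16
16 → 37
37 → 58
58 → 89
89 → 145
145 → 42
42 → 20
20 → 4
4 → 16  — 16 already seen; the sequence cycles without reaching 1.

not happy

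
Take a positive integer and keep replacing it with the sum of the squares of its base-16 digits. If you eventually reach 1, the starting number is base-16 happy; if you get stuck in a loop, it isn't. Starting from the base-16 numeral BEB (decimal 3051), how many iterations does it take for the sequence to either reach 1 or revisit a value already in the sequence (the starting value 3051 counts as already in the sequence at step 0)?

3051 = (11,14,11)_16 → 11² + 14² + 11² = 121 + 196 + 121 = 438
438 = (1,11,6)_16 → 1² + 11² + 6² = 1 + 121 + 36 = 158
158 = (9,14)_16 → 9² + 14² = 81 + 196 = 277
277 = (1,1,5)_16 → 1² + 1² + 5² = 1 + 1 + 25 = 27
27 = (1,11)_16 → 1² + 11² = 1 + 121 = 122
122 = (7,10)_16 → 7² + 10² = 49 + 100 = 149
149 = (9,5)_16 → 9² + 5² = 81 + 25 = 106
106 = (6,10)_16 → 6² + 10² = 36 + 100 = 136
136 = (8,8)_16 → 8² + 8² = 64 + 64 = 128
128 = (8,0)_16 → 8² + 0² = 64 + 0 = 64
64 = (4,0)_16 → 4² + 0² = 16 + 0 = 16
16 = (1,0)_16 → 1² + 0² = 1 + 0 = 1  — reached 1.
That took 12 steps.

12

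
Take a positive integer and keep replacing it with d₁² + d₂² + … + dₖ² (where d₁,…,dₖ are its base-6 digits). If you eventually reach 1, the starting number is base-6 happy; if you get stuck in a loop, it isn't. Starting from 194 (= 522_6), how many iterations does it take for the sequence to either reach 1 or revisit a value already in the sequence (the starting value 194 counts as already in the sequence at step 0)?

11

194 = (5,2,2)_6 → 5² + 2² + 2² = 33
33 = (5,3)_6 → 5² + 3² = 34
34 = (5,4)_6 → 5² + 4² = 41
41 = (1,0,5)_6 → 1² + 0² + 5² = 26
26 = (4,2)_6 → 4² + 2² = 20
20 = (3,2)_6 → 3² + 2² = 13
13 = (2,1)_6 → 2² + 1² = 5
5 = (5)_6 → 5² = 25
25 = (4,1)_6 → 4² + 1² = 17
17 = (2,5)_6 → 2² + 5² = 29
29 = (4,5)_6 → 4² + 5² = 41  — 41 repeats.
That took 11 steps.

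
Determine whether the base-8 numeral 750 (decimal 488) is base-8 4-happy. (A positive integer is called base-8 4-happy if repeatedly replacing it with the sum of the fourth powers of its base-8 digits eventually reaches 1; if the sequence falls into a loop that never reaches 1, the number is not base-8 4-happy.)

not base-8 4-happy

488 = (7,5,0)_8 → 7⁴ + 5⁴ + 0⁴ = 2401 + 625 + 0 = 3026
3026 = (5,7,2,2)_8 → 5⁴ + 7⁴ + 2⁴ + 2⁴ = 625 + 2401 + 16 + 16 = 3058
3058 = (5,7,6,2)_8 → 5⁴ + 7⁴ + 6⁴ + 2⁴ = 625 + 2401 + 1296 + 16 = 4338
4338 = (1,0,3,6,2)_8 → 1⁴ + 0⁴ + 3⁴ + 6⁴ + 2⁴ = 1 + 0 + 81 + 1296 + 16 = 1394
1394 = (2,5,6,2)_8 → 2⁴ + 5⁴ + 6⁴ + 2⁴ = 16 + 625 + 1296 + 16 = 1953
1953 = (3,6,4,1)_8 → 3⁴ + 6⁴ + 4⁴ + 1⁴ = 81 + 1296 + 256 + 1 = 1634
1634 = (3,1,4,2)_8 → 3⁴ + 1⁴ + 4⁴ + 2⁴ = 81 + 1 + 256 + 16 = 354
354 = (5,4,2)_8 → 5⁴ + 4⁴ + 2⁴ = 625 + 256 + 16 = 897
897 = (1,6,0,1)_8 → 1⁴ + 6⁴ + 0⁴ + 1⁴ = 1 + 1296 + 0 + 1 = 1298
1298 = (2,4,2,2)_8 → 2⁴ + 4⁴ + 2⁴ + 2⁴ = 16 + 256 + 16 + 16 = 304
304 = (4,6,0)_8 → 4⁴ + 6⁴ + 0⁴ = 256 + 1296 + 0 = 1552
1552 = (3,0,2,0)_8 → 3⁴ + 0⁴ + 2⁴ + 0⁴ = 81 + 0 + 16 + 0 = 97
97 = (1,4,1)_8 → 1⁴ + 4⁴ + 1⁴ = 1 + 256 + 1 = 258
258 = (4,0,2)_8 → 4⁴ + 0⁴ + 2⁴ = 256 + 0 + 16 = 272
272 = (4,2,0)_8 → 4⁴ + 2⁴ + 0⁴ = 256 + 16 + 0 = 272  — 272 already seen; the sequence cycles without reaching 1.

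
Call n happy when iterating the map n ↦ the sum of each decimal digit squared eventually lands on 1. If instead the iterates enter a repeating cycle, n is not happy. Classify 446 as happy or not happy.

happy

446 → 4² + 4² + 6² = 68
68 → 6² + 8² = 100
100 → 1² + 0² + 0² = 1  — reached 1.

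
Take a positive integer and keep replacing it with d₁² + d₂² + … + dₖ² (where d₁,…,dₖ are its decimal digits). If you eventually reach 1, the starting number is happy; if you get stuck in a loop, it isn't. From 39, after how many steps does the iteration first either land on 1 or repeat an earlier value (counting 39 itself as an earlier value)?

39 → 3² + 9² = 9 + 81 = 90
90 → 9² + 0² = 81 + 0 = 81
81 → 8² + 1² = 64 + 1 = 65
65 → 6² + 5² = 36 + 25 = 61
61 → 6² + 1² = 36 + 1 = 37
37 → 3² + 7² = 9 + 49 = 58
58 → 5² + 8² = 25 + 64 = 89
89 → 8² + 9² = 64 + 81 = 145
145 → 1² + 4² + 5² = 1 + 16 + 25 = 42
42 → 4² + 2² = 16 + 4 = 20
20 → 2² + 0² = 4 + 0 = 4
4 → 4² = 16
16 → 1² + 6² = 1 + 36 = 37  — 37 repeats.
That took 13 steps.

13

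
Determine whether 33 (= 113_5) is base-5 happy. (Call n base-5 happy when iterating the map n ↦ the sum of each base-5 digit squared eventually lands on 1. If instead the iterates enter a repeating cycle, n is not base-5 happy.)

33 = (1,1,3)_5 → 1² + 1² + 3² = 11
11 = (2,1)_5 → 2² + 1² = 5
5 = (1,0)_5 → 1² + 0² = 1  — reached 1.

base-5 happy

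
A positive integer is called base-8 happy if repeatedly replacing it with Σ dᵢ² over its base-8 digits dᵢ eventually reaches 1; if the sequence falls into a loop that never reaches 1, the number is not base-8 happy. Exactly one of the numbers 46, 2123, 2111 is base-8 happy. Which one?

46: 46 → 61 → 74 → 6 → 36 → 32 → 16 → 4 → 16  — repeats 16 (not base-8 happy)
2123: 2123 → 27 → 18 → 8 → 1  — reaches 1 (base-8 happy)
2111: 2111 → 114 → 41 → 26 → 13 → 26  — repeats 26 (not base-8 happy)

2123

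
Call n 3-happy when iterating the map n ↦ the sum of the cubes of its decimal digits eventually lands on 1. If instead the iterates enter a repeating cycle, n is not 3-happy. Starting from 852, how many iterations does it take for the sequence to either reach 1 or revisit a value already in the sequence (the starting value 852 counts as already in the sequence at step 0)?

852 → 645
645 → 405
405 → 189
189 → 1242
1242 → 81
81 → 513
513 → 153
153 → 153  — 153 repeats.
That took 8 steps.

8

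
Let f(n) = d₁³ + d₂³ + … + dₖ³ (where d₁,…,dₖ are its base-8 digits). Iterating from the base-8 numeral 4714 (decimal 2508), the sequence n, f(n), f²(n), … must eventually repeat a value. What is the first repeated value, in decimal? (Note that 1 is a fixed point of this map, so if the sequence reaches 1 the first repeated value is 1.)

559

2508 = (4,7,1,4)_8 → 4³ + 7³ + 1³ + 4³ = 472
472 = (7,3,0)_8 → 7³ + 3³ + 0³ = 370
370 = (5,6,2)_8 → 5³ + 6³ + 2³ = 349
349 = (5,3,5)_8 → 5³ + 3³ + 5³ = 277
277 = (4,2,5)_8 → 4³ + 2³ + 5³ = 197
197 = (3,0,5)_8 → 3³ + 0³ + 5³ = 152
152 = (2,3,0)_8 → 2³ + 3³ + 0³ = 35
35 = (4,3)_8 → 4³ + 3³ = 91
91 = (1,3,3)_8 → 1³ + 3³ + 3³ = 55
55 = (6,7)_8 → 6³ + 7³ = 559
559 = (1,0,5,7)_8 → 1³ + 0³ + 5³ + 7³ = 469
469 = (7,2,5)_8 → 7³ + 2³ + 5³ = 476
476 = (7,3,4)_8 → 7³ + 3³ + 4³ = 434
434 = (6,6,2)_8 → 6³ + 6³ + 2³ = 440
440 = (6,7,0)_8 → 6³ + 7³ + 0³ = 559  — 559 already appeared earlier.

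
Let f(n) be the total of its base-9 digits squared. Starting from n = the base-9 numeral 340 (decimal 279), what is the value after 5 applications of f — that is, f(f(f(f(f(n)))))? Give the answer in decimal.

279 = (3,4,0)_9 → 3² + 4² + 0² = 9 + 16 + 0 = 25
25 = (2,7)_9 → 2² + 7² = 4 + 49 = 53
53 = (5,8)_9 → 5² + 8² = 25 + 64 = 89
89 = (1,0,8)_9 → 1² + 0² + 8² = 1 + 0 + 64 = 65
65 = (7,2)_9 → 7² + 2² = 49 + 4 = 53

53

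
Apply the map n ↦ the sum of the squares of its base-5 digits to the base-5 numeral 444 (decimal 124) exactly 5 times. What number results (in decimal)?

16

124 = (4,4,4)_5 → 48
48 = (1,4,3)_5 → 26
26 = (1,0,1)_5 → 2
2 = (2)_5 → 4
4 = (4)_5 → 16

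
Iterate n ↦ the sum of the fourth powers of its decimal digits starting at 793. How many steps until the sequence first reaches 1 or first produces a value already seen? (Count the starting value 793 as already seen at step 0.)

11

793 → 7⁴ + 9⁴ + 3⁴ = 2401 + 6561 + 81 = 9043
9043 → 9⁴ + 0⁴ + 4⁴ + 3⁴ = 6561 + 0 + 256 + 81 = 6898
6898 → 6⁴ + 8⁴ + 9⁴ + 8⁴ = 1296 + 4096 + 6561 + 4096 = 16049
16049 → 1⁴ + 6⁴ + 0⁴ + 4⁴ + 9⁴ = 1 + 1296 + 0 + 256 + 6561 = 8114
8114 → 8⁴ + 1⁴ + 1⁴ + 4⁴ = 4096 + 1 + 1 + 256 = 4354
4354 → 4⁴ + 3⁴ + 5⁴ + 4⁴ = 256 + 81 + 625 + 256 = 1218
1218 → 1⁴ + 2⁴ + 1⁴ + 8⁴ = 1 + 16 + 1 + 4096 = 4114
4114 → 4⁴ + 1⁴ + 1⁴ + 4⁴ = 256 + 1 + 1 + 256 = 514
514 → 5⁴ + 1⁴ + 4⁴ = 625 + 1 + 256 = 882
882 → 8⁴ + 8⁴ + 2⁴ = 4096 + 4096 + 16 = 8208
8208 → 8⁴ + 2⁴ + 0⁴ + 8⁴ = 4096 + 16 + 0 + 4096 = 8208  — 8208 repeats.
That took 11 steps.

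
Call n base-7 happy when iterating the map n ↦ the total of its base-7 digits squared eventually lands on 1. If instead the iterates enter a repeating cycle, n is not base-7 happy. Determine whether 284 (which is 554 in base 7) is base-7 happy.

not base-7 happy

284 = (5,5,4)_7 → 5² + 5² + 4² = 66
66 = (1,2,3)_7 → 1² + 2² + 3² = 14
14 = (2,0)_7 → 2² + 0² = 4
4 = (4)_7 → 4² = 16
16 = (2,2)_7 → 2² + 2² = 8
8 = (1,1)_7 → 1² + 1² = 2
2 = (2)_7 → 2² = 4  — 4 already seen; the sequence cycles without reaching 1.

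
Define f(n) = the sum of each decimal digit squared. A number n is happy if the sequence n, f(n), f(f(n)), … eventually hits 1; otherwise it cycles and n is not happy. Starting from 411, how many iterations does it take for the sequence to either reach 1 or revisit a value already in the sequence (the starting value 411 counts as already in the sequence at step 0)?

411 → 4² + 1² + 1² = 16 + 1 + 1 = 18
18 → 1² + 8² = 1 + 64 = 65
65 → 6² + 5² = 36 + 25 = 61
61 → 6² + 1² = 36 + 1 = 37
37 → 3² + 7² = 9 + 49 = 58
58 → 5² + 8² = 25 + 64 = 89
89 → 8² + 9² = 64 + 81 = 145
145 → 1² + 4² + 5² = 1 + 16 + 25 = 42
42 → 4² + 2² = 16 + 4 = 20
20 → 2² + 0² = 4 + 0 = 4
4 → 4² = 16
16 → 1² + 6² = 1 + 36 = 37  — 37 repeats.
That took 12 steps.

12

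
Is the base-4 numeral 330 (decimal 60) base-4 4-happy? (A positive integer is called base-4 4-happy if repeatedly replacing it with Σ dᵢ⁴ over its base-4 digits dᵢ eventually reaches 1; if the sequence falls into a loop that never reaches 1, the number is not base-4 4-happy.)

60 = (3,3,0)_4 → 3⁴ + 3⁴ + 0⁴ = 162
162 = (2,2,0,2)_4 → 2⁴ + 2⁴ + 0⁴ + 2⁴ = 48
48 = (3,0,0)_4 → 3⁴ + 0⁴ + 0⁴ = 81
81 = (1,1,0,1)_4 → 1⁴ + 1⁴ + 0⁴ + 1⁴ = 3
3 = (3)_4 → 3⁴ = 81  — 81 already seen; the sequence cycles without reaching 1.

not base-4 4-happy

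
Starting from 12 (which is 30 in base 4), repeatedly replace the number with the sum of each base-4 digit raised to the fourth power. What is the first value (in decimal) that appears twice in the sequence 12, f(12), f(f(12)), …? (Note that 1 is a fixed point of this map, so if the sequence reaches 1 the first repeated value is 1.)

12 = (3,0)_4 → 3⁴ + 0⁴ = 81
81 = (1,1,0,1)_4 → 1⁴ + 1⁴ + 0⁴ + 1⁴ = 3
3 = (3)_4 → 3⁴ = 81  — 81 already appeared earlier.

81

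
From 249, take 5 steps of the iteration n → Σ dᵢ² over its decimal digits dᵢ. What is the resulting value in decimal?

37

249 → 2² + 4² + 9² = 101
101 → 1² + 0² + 1² = 2
2 → 2² = 4
4 → 4² = 16
16 → 1² + 6² = 37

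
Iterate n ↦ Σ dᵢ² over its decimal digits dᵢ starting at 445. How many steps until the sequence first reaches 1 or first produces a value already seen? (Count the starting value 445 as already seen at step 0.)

445 → 57
57 → 74
74 → 65
65 → 61
61 → 37
37 → 58
58 → 89
89 → 145
145 → 42
42 → 20
20 → 4
4 → 16
16 → 37  — 37 repeats.
That took 13 steps.

13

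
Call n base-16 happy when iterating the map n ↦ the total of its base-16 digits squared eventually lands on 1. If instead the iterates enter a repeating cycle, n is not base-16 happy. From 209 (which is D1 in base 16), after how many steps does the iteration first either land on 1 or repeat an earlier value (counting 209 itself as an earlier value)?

209 = (13,1)_16 → 13² + 1² = 169 + 1 = 170
170 = (10,10)_16 → 10² + 10² = 100 + 100 = 200
200 = (12,8)_16 → 12² + 8² = 144 + 64 = 208
208 = (13,0)_16 → 13² + 0² = 169 + 0 = 169
169 = (10,9)_16 → 10² + 9² = 100 + 81 = 181
181 = (11,5)_16 → 11² + 5² = 121 + 25 = 146
146 = (9,2)_16 → 9² + 2² = 81 + 4 = 85
85 = (5,5)_16 → 5² + 5² = 25 + 25 = 50
50 = (3,2)_16 → 3² + 2² = 9 + 4 = 13
13 = (13)_16 → 13² = 169  — 169 repeats.
That took 10 steps.

10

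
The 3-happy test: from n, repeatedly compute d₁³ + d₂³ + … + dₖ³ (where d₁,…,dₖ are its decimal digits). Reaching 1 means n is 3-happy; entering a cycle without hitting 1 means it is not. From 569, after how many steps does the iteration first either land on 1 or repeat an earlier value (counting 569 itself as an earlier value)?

10

569 → 5³ + 6³ + 9³ = 125 + 216 + 729 = 1070
1070 → 1³ + 0³ + 7³ + 0³ = 1 + 0 + 343 + 0 = 344
344 → 3³ + 4³ + 4³ = 27 + 64 + 64 = 155
155 → 1³ + 5³ + 5³ = 1 + 125 + 125 = 251
251 → 2³ + 5³ + 1³ = 8 + 125 + 1 = 134
134 → 1³ + 3³ + 4³ = 1 + 27 + 64 = 92
92 → 9³ + 2³ = 729 + 8 = 737
737 → 7³ + 3³ + 7³ = 343 + 27 + 343 = 713
713 → 7³ + 1³ + 3³ = 343 + 1 + 27 = 371
371 → 3³ + 7³ + 1³ = 27 + 343 + 1 = 371  — 371 repeats.
That took 10 steps.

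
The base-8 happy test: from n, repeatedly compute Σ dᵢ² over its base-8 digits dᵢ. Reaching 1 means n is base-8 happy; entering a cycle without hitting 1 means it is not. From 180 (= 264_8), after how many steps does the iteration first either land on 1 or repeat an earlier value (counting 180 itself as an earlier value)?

180 = (2,6,4)_8 → 2² + 6² + 4² = 56
56 = (7,0)_8 → 7² + 0² = 49
49 = (6,1)_8 → 6² + 1² = 37
37 = (4,5)_8 → 4² + 5² = 41
41 = (5,1)_8 → 5² + 1² = 26
26 = (3,2)_8 → 3² + 2² = 13
13 = (1,5)_8 → 1² + 5² = 26  — 26 repeats.
That took 7 steps.

7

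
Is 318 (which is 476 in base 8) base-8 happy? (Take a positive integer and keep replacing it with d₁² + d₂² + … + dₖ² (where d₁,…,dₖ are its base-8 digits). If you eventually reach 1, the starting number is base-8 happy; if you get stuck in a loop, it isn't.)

not base-8 happy

318 = (4,7,6)_8 → 4² + 7² + 6² = 101
101 = (1,4,5)_8 → 1² + 4² + 5² = 42
42 = (5,2)_8 → 5² + 2² = 29
29 = (3,5)_8 → 3² + 5² = 34
34 = (4,2)_8 → 4² + 2² = 20
20 = (2,4)_8 → 2² + 4² = 20  — 20 already seen; the sequence cycles without reaching 1.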